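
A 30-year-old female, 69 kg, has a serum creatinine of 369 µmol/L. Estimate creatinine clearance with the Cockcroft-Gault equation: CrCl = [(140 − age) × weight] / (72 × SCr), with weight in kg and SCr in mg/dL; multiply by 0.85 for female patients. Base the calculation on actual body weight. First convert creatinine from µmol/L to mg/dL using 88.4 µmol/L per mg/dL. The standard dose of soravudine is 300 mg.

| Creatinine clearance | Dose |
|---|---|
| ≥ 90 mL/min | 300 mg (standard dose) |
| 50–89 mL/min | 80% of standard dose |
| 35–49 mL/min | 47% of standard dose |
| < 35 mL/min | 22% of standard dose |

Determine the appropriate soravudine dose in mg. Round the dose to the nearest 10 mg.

SCr = 369 / 88.4 = 4.174 mg/dL
CrCl = (140 − 30) × 69 / (72 × 4.174) × 0.85 = 7590.0 / 300.53 × 0.85 ≈ 21.5 mL/min
CrCl ≈ 21 mL/min → bracket < 35 mL/min.
22% of 300 mg = 66 mg → 70 mg

70 mg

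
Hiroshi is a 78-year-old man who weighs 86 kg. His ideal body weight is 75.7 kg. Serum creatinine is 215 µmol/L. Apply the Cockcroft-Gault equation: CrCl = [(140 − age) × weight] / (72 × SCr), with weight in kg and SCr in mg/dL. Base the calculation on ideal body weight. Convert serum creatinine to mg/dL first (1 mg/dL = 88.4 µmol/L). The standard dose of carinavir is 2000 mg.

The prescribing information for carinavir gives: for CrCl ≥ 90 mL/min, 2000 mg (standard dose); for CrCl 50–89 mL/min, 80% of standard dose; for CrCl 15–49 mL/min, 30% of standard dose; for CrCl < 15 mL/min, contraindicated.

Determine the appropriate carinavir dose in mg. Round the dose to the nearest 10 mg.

600 mg

SCr = 215 / 88.4 = 2.432 mg/dL
CrCl = (140 − 78) × 75.7 / (72 × 2.432) = 4693.4 / 175.10 ≈ 26.8 mL/min
CrCl ≈ 27 mL/min → bracket 15–49 mL/min.
30% of 2000 mg = 600 mg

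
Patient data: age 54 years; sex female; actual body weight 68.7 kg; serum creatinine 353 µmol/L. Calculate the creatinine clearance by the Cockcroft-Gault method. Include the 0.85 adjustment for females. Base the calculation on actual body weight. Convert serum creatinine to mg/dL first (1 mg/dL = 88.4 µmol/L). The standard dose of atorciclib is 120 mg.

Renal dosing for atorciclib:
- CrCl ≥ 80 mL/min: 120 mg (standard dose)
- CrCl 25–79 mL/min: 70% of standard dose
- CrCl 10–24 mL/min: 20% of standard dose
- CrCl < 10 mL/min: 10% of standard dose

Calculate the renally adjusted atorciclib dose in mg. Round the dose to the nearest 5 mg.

25 mg

SCr = 353 / 88.4 = 3.993 mg/dL
CrCl = (140 − 54) × 68.7 / (72 × 3.993) × 0.85 = 5908.2 / 287.50 × 0.85 ≈ 17.5 mL/min
CrCl ≈ 17 mL/min → bracket 10–24 mL/min.
20% of 120 mg = 24 mg → 25 mg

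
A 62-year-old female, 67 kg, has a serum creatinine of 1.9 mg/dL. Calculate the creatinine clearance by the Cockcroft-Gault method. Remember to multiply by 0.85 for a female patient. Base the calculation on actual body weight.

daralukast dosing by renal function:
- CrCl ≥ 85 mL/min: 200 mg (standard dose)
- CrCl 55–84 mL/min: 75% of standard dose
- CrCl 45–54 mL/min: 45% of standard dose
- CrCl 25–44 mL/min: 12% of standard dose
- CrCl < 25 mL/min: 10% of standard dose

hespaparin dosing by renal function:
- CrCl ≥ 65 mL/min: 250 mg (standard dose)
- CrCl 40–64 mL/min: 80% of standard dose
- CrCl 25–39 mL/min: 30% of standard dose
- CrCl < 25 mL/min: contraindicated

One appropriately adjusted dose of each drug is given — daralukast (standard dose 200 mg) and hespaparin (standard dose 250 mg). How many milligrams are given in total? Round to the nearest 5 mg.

100 mg

CrCl = (140 − 62) × 67 / (72 × 1.9) × 0.85 = 5226.0 / 136.80 × 0.85 ≈ 32.5 mL/min
CrCl ≈ 32 mL/min.
daralukast: 25–44 mL/min → 12% of 200 mg = 24 mg.
hespaparin: 25–39 mL/min → 30% of 250 mg = 75 mg.
Total = 24 + 75 = 99 mg.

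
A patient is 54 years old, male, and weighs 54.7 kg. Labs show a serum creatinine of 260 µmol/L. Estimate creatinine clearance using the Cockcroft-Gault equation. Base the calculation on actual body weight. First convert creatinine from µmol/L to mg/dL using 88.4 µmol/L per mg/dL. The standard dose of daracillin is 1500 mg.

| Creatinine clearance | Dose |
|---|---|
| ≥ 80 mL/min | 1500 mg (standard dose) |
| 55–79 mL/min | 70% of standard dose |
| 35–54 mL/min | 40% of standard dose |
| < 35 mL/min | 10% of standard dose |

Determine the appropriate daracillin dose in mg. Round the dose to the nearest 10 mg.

SCr = 260 / 88.4 = 2.941 mg/dL
CrCl = (140 − 54) × 54.7 / (72 × 2.941) = 4704.2 / 211.75 ≈ 22.2 mL/min
CrCl ≈ 22 mL/min → bracket < 35 mL/min.
10% of 1500 mg = 150 mg

150 mg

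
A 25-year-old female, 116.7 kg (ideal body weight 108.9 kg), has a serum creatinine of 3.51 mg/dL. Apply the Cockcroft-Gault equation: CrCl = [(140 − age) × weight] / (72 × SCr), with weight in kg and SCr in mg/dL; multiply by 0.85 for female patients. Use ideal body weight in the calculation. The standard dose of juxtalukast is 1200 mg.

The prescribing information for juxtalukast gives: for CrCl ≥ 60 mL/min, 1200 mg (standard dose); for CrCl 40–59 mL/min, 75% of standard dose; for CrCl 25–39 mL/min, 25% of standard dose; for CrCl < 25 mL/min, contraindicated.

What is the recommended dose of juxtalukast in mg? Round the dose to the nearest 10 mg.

900 mg

CrCl = (140 − 25) × 108.9 / (72 × 3.51) × 0.85 = 12523.5 / 252.72 × 0.85 ≈ 42.1 mL/min
CrCl ≈ 42 mL/min → bracket 40–59 mL/min.
75% of 1200 mg = 900 mg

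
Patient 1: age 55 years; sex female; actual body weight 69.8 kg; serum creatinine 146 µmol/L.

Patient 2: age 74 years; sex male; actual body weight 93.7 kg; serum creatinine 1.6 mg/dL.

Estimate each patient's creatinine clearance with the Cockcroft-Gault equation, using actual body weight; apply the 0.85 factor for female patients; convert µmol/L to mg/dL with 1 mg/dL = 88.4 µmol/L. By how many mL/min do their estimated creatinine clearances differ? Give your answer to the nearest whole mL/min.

Patient 1: SCr = 146 / 88.4 = 1.652 mg/dL
Patient 1: CrCl = (140 − 55) × 69.8 / (72 × 1.652) × 0.85 = 5933.0 / 118.94 × 0.85 ≈ 42.4 mL/min
Patient 2: CrCl = (140 − 74) × 93.7 / (72 × 1.6) = 6184.2 / 115.20 ≈ 53.7 mL/min
|42.4 − 53.7| = 11.3 mL/min

11 mL/min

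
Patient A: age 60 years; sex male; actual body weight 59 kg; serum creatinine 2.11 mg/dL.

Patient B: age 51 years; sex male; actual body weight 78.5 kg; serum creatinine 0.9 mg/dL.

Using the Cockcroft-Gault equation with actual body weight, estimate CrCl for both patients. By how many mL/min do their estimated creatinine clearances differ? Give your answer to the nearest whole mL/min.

Patient A: CrCl = (140 − 60) × 59 / (72 × 2.11) = 4720.0 / 151.92 ≈ 31.1 mL/min
Patient B: CrCl = (140 − 51) × 78.5 / (72 × 0.9) = 6986.5 / 64.80 ≈ 107.8 mL/min
|31.1 − 107.8| = 76.7 mL/min

77 mL/min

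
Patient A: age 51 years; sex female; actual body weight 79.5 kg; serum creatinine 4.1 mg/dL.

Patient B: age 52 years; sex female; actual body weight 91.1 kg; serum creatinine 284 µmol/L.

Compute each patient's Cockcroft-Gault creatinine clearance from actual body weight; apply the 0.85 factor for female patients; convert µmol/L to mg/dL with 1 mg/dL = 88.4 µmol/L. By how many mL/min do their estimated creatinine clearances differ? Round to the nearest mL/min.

9 mL/min

Patient A: CrCl = (140 − 51) × 79.5 / (72 × 4.1) × 0.85 = 7075.5 / 295.20 × 0.85 ≈ 20.4 mL/min
Patient B: SCr = 284 / 88.4 = 3.213 mg/dL
Patient B: CrCl = (140 − 52) × 91.1 / (72 × 3.213) × 0.85 = 8016.8 / 231.34 × 0.85 ≈ 29.5 mL/min
|20.4 − 29.5| = 9.1 mL/min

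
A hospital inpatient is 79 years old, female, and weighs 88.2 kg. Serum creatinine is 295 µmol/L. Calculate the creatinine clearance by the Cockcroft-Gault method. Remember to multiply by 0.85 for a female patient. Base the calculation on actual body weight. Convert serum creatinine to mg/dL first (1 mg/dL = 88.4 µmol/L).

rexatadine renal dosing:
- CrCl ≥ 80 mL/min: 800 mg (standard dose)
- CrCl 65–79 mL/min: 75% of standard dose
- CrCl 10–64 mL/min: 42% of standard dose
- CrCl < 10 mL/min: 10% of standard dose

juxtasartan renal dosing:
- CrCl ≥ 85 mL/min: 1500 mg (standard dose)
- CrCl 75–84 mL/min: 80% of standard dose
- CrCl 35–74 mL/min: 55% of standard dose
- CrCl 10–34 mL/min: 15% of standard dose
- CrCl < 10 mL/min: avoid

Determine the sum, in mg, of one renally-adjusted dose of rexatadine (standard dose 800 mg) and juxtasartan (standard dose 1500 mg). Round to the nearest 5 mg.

SCr = 295 / 88.4 = 3.337 mg/dL
CrCl = (140 − 79) × 88.2 / (72 × 3.337) × 0.85 = 5380.2 / 240.26 × 0.85 ≈ 19.0 mL/min
CrCl ≈ 19 mL/min.
rexatadine: 10–64 mL/min → 42% of 800 mg = 336 mg.
juxtasartan: 10–34 mL/min → 15% of 1500 mg = 225 mg.
Total = 336 + 225 = 561 mg.

560 mg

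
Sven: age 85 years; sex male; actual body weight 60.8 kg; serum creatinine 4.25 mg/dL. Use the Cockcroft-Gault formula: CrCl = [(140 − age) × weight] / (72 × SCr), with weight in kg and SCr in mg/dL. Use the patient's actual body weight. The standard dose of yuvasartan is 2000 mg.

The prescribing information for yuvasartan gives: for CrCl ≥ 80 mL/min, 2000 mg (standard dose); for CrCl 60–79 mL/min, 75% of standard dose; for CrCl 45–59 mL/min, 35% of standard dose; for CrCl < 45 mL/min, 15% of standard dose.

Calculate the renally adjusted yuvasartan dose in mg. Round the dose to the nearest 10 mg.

300 mg

CrCl = (140 − 85) × 60.8 / (72 × 4.25) = 3344.0 / 306.00 ≈ 10.9 mL/min
CrCl ≈ 11 mL/min → bracket < 45 mL/min.
15% of 2000 mg = 300 mg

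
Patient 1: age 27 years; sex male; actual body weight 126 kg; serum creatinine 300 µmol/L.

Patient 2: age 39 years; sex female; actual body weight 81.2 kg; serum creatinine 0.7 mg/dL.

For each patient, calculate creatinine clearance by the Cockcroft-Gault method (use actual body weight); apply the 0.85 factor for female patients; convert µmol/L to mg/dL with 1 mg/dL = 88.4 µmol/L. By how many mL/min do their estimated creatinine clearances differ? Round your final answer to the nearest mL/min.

80 mL/min

Patient 1: SCr = 300 / 88.4 = 3.394 mg/dL
Patient 1: CrCl = (140 − 27) × 126 / (72 × 3.394) = 14238.0 / 244.37 ≈ 58.3 mL/min
Patient 2: CrCl = (140 − 39) × 81.2 / (72 × 0.7) × 0.85 = 8201.2 / 50.40 × 0.85 ≈ 138.3 mL/min
|58.3 − 138.3| = 80.0 mL/min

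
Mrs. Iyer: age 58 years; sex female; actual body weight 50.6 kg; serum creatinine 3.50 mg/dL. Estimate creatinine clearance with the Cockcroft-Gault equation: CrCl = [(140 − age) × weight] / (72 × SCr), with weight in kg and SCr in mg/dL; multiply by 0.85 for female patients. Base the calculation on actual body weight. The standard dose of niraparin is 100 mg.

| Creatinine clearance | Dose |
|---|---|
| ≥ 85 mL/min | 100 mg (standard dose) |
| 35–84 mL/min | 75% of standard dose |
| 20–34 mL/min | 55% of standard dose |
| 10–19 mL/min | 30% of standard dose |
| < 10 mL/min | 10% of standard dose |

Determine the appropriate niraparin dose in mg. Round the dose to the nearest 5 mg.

30 mg

CrCl = (140 − 58) × 50.6 / (72 × 3.5) × 0.85 = 4149.2 / 252.00 × 0.85 ≈ 14.0 mL/min
CrCl ≈ 14 mL/min → bracket 10–19 mL/min.
30% of 100 mg = 30 mg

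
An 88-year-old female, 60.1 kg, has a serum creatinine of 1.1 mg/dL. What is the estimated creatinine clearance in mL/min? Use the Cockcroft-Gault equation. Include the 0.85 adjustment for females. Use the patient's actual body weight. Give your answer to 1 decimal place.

33.5 mL/min

CrCl = (140 − 88) × 60.1 / (72 × 1.1) × 0.85 = 3125.2 / 79.20 × 0.85 ≈ 33.5 mL/min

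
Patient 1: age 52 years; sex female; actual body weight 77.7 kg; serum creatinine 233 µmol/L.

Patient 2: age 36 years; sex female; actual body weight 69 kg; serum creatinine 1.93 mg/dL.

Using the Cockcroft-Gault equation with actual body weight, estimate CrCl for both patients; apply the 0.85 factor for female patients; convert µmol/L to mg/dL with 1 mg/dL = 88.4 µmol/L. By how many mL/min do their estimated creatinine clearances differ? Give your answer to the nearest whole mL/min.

Patient 1: SCr = 233 / 88.4 = 2.636 mg/dL
Patient 1: CrCl = (140 − 52) × 77.7 / (72 × 2.636) × 0.85 = 6837.6 / 189.79 × 0.85 ≈ 30.6 mL/min
Patient 2: CrCl = (140 − 36) × 69 / (72 × 1.93) × 0.85 = 7176.0 / 138.96 × 0.85 ≈ 43.9 mL/min
|30.6 − 43.9| = 13.3 mL/min

13 mL/min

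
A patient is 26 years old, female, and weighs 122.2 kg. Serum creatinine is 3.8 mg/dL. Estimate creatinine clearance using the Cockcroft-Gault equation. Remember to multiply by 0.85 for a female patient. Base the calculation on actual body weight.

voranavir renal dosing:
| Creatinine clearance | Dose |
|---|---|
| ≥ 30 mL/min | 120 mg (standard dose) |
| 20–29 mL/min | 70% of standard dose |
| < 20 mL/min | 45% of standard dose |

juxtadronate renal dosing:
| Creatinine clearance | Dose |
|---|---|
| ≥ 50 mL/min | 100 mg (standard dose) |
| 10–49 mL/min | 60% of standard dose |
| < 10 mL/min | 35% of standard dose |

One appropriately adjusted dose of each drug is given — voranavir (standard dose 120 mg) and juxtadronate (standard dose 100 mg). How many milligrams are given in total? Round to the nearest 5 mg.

CrCl = (140 − 26) × 122.2 / (72 × 3.8) × 0.85 = 13930.8 / 273.60 × 0.85 ≈ 43.3 mL/min
CrCl ≈ 43 mL/min.
voranavir: ≥ 30 mL/min → 100% of 120 mg = 120 mg.
juxtadronate: 10–49 mL/min → 60% of 100 mg = 60 mg.
Total = 120 + 60 = 180 mg.

180 mg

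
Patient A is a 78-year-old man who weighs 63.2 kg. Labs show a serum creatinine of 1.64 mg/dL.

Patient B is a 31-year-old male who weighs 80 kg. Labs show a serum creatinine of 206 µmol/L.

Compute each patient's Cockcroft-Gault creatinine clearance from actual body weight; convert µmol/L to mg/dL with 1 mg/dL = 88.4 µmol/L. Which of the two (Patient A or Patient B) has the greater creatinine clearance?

Patient A: CrCl = (140 − 78) × 63.2 / (72 × 1.64) = 3918.4 / 118.08 ≈ 33.2 mL/min
Patient B: SCr = 206 / 88.4 = 2.33 mg/dL
Patient B: CrCl = (140 − 31) × 80 / (72 × 2.33) = 8720.0 / 167.76 ≈ 52.0 mL/min
33.2 vs 52.0 mL/min → Patient B is higher.

Patient B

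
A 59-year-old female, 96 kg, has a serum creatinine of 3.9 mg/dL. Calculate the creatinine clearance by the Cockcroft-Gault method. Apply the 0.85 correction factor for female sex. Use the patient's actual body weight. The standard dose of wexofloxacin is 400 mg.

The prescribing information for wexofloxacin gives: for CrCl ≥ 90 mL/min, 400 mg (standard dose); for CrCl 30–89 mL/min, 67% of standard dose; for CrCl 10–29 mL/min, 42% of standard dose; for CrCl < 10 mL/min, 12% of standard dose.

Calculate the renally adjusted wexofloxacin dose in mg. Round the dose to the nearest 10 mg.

CrCl = (140 − 59) × 96 / (72 × 3.9) × 0.85 = 7776.0 / 280.80 × 0.85 ≈ 23.5 mL/min
CrCl ≈ 24 mL/min → bracket 10–29 mL/min.
42% of 400 mg = 168 mg → 170 mg

170 mg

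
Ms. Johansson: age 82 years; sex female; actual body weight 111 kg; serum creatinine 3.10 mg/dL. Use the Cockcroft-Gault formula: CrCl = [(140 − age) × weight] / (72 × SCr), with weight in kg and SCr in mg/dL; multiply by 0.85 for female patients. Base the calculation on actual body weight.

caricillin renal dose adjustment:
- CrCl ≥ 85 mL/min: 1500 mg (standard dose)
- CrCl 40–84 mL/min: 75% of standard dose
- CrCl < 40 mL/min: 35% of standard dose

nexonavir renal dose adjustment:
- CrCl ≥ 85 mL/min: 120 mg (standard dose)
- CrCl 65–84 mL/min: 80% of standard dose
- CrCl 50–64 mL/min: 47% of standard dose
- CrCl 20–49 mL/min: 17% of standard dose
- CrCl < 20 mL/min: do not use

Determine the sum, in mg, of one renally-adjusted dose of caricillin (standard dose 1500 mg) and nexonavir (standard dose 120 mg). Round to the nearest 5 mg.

CrCl = (140 − 82) × 111 / (72 × 3.1) × 0.85 = 6438.0 / 223.20 × 0.85 ≈ 24.5 mL/min
CrCl ≈ 25 mL/min.
caricillin: < 40 mL/min → 35% of 1500 mg = 525 mg.
nexonavir: 20–49 mL/min → 17% of 120 mg = 20.4 mg.
Total = 525 + 20.4 = 545.4 mg.

545 mg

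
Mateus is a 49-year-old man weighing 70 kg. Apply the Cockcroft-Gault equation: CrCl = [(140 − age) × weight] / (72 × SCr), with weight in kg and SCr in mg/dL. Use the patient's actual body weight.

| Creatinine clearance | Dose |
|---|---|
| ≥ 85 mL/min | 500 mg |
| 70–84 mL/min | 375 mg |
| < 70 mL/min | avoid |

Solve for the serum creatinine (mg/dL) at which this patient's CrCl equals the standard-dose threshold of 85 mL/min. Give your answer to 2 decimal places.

Standard dose requires CrCl ≥ 85 mL/min.
Set (140 − 49) × 70 / (72 × SCr) = 85
SCr = (140 − 49) × 70 / (72 × 85) = 1.041 mg/dL

1.04 mg/dL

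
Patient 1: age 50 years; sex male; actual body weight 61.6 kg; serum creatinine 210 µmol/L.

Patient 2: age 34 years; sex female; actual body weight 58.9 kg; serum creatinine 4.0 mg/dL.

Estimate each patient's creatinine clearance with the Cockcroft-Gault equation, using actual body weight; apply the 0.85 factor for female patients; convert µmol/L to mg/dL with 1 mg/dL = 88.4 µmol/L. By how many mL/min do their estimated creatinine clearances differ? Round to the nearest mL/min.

Patient 1: SCr = 210 / 88.4 = 2.376 mg/dL
Patient 1: CrCl = (140 − 50) × 61.6 / (72 × 2.376) = 5544.0 / 171.07 ≈ 32.4 mL/min
Patient 2: CrCl = (140 − 34) × 58.9 / (72 × 4) × 0.85 = 6243.4 / 288.00 × 0.85 ≈ 18.4 mL/min
|32.4 − 18.4| = 14.0 mL/min

14 mL/min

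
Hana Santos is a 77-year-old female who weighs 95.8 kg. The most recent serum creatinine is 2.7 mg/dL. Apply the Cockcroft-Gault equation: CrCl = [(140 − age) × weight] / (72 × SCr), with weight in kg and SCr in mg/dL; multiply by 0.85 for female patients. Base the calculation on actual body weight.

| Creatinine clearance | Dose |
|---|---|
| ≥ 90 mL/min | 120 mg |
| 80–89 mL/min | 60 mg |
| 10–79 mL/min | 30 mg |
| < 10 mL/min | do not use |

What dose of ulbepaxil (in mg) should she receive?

CrCl = (140 − 77) × 95.8 / (72 × 2.7) × 0.85 = 6035.4 / 194.40 × 0.85 ≈ 26.4 mL/min
CrCl ≈ 26 mL/min → bracket 10–79 mL/min.
Dose for this bracket: 30 mg.

30 mg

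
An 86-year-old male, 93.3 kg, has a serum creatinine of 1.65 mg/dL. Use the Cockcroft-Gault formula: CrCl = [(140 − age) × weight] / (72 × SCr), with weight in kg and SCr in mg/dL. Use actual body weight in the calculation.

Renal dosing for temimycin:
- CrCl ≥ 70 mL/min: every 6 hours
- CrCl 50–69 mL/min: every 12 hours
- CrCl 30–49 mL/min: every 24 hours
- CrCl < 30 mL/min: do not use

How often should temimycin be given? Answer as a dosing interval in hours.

every 24 hours

CrCl = (140 − 86) × 93.3 / (72 × 1.65) = 5038.2 / 118.80 ≈ 42.4 mL/min
CrCl ≈ 42 mL/min → bracket 30–49 mL/min → every 24 hours.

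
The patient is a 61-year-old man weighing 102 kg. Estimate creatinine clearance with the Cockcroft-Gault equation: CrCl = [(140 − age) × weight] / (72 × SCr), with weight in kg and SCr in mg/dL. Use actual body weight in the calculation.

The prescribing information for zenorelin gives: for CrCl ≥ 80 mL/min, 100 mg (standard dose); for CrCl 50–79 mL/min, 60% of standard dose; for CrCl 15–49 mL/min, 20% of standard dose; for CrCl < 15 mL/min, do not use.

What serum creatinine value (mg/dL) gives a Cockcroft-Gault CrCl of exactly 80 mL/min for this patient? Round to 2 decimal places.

1.40 mg/dL

Standard dose requires CrCl ≥ 80 mL/min.
Set (140 − 61) × 102 / (72 × SCr) = 80
SCr = (140 − 61) × 102 / (72 × 80) = 1.399 mg/dL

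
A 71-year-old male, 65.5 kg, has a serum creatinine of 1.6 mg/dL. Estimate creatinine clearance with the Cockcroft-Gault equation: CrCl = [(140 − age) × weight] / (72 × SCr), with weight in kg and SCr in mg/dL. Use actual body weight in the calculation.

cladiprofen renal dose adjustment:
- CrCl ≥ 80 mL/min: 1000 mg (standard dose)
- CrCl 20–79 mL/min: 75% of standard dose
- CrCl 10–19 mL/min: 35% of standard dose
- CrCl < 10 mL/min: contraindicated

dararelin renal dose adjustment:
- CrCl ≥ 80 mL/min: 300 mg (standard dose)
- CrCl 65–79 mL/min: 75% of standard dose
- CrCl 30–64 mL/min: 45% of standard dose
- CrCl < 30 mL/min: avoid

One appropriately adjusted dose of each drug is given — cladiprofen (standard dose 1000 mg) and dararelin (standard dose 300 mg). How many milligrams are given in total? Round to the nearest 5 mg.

885 mg

CrCl = (140 − 71) × 65.5 / (72 × 1.6) = 4519.5 / 115.20 ≈ 39.2 mL/min
CrCl ≈ 39 mL/min.
cladiprofen: 20–79 mL/min → 75% of 1000 mg = 750 mg.
dararelin: 30–64 mL/min → 45% of 300 mg = 135 mg.
Total = 750 + 135 = 885 mg.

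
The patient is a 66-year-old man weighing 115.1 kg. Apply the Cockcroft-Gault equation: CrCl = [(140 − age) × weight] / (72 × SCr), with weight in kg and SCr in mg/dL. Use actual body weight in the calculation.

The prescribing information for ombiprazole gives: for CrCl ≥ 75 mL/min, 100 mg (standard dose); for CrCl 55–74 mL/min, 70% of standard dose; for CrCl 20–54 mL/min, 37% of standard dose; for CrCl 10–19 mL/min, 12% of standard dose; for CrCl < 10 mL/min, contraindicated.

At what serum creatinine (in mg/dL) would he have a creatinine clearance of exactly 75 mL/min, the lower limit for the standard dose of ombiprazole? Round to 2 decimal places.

1.58 mg/dL

Standard dose requires CrCl ≥ 75 mL/min.
Set (140 − 66) × 115.1 / (72 × SCr) = 75
SCr = (140 − 66) × 115.1 / (72 × 75) = 1.577 mg/dL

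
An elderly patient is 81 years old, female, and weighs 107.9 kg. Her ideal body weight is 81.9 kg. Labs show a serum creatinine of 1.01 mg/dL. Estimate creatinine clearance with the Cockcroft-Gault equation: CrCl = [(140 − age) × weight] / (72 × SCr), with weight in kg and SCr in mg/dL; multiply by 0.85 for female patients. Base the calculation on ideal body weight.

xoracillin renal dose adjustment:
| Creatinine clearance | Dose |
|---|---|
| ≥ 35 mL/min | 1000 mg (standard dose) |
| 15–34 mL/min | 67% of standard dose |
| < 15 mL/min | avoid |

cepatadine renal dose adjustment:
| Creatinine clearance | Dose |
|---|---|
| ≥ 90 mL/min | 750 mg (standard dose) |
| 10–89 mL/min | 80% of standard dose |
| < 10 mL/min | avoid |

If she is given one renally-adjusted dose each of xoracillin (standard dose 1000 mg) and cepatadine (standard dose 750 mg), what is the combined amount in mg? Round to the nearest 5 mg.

CrCl = (140 − 81) × 81.9 / (72 × 1.01) × 0.85 = 4832.1 / 72.72 × 0.85 ≈ 56.5 mL/min
CrCl ≈ 56 mL/min.
xoracillin: ≥ 35 mL/min → 100% of 1000 mg = 1000 mg.
cepatadine: 10–89 mL/min → 80% of 750 mg = 600 mg.
Total = 1000 + 600 = 1600 mg.

1600 mg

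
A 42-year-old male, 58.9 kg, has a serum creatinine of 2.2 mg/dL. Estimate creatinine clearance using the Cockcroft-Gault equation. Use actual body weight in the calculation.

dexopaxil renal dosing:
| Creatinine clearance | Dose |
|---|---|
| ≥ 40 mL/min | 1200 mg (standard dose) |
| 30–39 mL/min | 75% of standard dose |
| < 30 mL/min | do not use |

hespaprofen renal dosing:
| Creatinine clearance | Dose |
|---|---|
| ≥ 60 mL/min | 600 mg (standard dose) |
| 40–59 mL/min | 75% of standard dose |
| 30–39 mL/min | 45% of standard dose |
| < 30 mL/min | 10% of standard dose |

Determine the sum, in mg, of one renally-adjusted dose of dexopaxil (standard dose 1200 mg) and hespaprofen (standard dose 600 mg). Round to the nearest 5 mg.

CrCl = (140 − 42) × 58.9 / (72 × 2.2) = 5772.2 / 158.40 ≈ 36.4 mL/min
CrCl ≈ 36 mL/min.
dexopaxil: 30–39 mL/min → 75% of 1200 mg = 900 mg.
hespaprofen: 30–39 mL/min → 45% of 600 mg = 270 mg.
Total = 900 + 270 = 1170 mg.

1170 mg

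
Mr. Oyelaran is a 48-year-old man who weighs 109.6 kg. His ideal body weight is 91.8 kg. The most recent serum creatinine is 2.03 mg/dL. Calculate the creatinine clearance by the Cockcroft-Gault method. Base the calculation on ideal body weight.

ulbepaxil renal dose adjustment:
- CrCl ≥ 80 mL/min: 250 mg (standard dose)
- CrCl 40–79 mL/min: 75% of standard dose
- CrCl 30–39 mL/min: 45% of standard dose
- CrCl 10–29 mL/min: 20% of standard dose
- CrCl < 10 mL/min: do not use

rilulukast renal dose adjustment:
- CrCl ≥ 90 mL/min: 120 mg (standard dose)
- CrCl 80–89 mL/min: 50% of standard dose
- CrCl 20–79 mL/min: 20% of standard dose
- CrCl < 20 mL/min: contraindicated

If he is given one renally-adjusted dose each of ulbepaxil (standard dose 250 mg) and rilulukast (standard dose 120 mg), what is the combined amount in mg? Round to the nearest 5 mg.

CrCl = (140 − 48) × 91.8 / (72 × 2.03) = 8445.6 / 146.16 ≈ 57.8 mL/min
CrCl ≈ 58 mL/min.
ulbepaxil: 40–79 mL/min → 75% of 250 mg = 187.5 mg.
rilulukast: 20–79 mL/min → 20% of 120 mg = 24 mg.
Total = 187.5 + 24 = 211.5 mg.

210 mg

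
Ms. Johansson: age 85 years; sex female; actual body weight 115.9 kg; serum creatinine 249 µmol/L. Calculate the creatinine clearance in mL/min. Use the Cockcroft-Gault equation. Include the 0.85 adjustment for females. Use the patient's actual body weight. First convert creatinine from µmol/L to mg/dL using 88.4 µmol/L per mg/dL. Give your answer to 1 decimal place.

26.7 mL/min

SCr = 249 / 88.4 = 2.817 mg/dL
CrCl = (140 − 85) × 115.9 / (72 × 2.817) × 0.85 = 6374.5 / 202.82 × 0.85 ≈ 26.7 mL/min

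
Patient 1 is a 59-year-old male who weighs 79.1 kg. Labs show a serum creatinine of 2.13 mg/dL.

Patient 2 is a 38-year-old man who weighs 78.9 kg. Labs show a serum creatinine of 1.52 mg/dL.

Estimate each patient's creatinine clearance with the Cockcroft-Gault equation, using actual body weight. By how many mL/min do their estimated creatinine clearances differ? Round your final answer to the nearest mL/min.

Patient 1: CrCl = (140 − 59) × 79.1 / (72 × 2.13) = 6407.1 / 153.36 ≈ 41.8 mL/min
Patient 2: CrCl = (140 − 38) × 78.9 / (72 × 1.52) = 8047.8 / 109.44 ≈ 73.5 mL/min
|41.8 − 73.5| = 31.7 mL/min

32 mL/min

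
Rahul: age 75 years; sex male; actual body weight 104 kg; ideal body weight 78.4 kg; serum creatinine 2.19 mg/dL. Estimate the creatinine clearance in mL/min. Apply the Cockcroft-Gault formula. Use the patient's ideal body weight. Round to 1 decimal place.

CrCl = (140 − 75) × 78.4 / (72 × 2.19) = 5096.0 / 157.68 ≈ 32.3 mL/min

32.3 mL/min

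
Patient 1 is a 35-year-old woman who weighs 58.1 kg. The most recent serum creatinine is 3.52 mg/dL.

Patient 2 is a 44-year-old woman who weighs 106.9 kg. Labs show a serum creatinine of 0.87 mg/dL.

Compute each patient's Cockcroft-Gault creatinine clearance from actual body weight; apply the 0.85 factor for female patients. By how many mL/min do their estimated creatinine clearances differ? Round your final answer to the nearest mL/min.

119 mL/min

Patient 1: CrCl = (140 − 35) × 58.1 / (72 × 3.52) × 0.85 = 6100.5 / 253.44 × 0.85 ≈ 20.5 mL/min
Patient 2: CrCl = (140 − 44) × 106.9 / (72 × 0.87) × 0.85 = 10262.4 / 62.64 × 0.85 ≈ 139.3 mL/min
|20.5 − 139.3| = 118.8 mL/min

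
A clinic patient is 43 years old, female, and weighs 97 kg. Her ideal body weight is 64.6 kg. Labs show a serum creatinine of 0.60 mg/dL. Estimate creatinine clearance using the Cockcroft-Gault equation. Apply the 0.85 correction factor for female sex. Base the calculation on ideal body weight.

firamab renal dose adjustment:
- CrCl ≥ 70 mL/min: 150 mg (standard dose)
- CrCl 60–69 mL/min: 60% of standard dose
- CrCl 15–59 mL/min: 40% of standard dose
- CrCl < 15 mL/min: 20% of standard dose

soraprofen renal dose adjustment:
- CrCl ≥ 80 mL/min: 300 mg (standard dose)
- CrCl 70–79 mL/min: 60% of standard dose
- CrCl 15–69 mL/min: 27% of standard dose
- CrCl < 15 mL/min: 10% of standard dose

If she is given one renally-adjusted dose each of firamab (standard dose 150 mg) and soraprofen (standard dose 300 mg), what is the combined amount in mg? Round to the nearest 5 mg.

CrCl = (140 − 43) × 64.6 / (72 × 0.6) × 0.85 = 6266.2 / 43.20 × 0.85 ≈ 123.3 mL/min
CrCl ≈ 123 mL/min.
firamab: ≥ 70 mL/min → 100% of 150 mg = 150 mg.
soraprofen: ≥ 80 mL/min → 100% of 300 mg = 300 mg.
Total = 150 + 300 = 450 mg.

450 mg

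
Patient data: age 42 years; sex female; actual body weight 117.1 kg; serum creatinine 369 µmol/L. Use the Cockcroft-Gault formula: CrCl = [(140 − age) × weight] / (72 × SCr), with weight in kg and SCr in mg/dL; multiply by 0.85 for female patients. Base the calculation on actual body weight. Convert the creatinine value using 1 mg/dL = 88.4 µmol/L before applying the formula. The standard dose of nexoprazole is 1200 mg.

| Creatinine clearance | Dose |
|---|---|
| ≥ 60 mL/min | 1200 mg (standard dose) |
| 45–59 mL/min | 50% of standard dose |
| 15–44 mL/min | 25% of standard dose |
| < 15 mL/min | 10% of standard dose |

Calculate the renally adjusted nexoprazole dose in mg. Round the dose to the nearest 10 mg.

SCr = 369 / 88.4 = 4.174 mg/dL
CrCl = (140 − 42) × 117.1 / (72 × 4.174) × 0.85 = 11475.8 / 300.53 × 0.85 ≈ 32.5 mL/min
CrCl ≈ 32 mL/min → bracket 15–44 mL/min.
25% of 1200 mg = 300 mg

300 mg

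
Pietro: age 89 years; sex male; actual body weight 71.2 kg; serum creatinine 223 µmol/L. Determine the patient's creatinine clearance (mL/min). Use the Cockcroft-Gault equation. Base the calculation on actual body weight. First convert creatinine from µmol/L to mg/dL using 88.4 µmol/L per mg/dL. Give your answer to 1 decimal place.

SCr = 223 / 88.4 = 2.523 mg/dL
CrCl = (140 − 89) × 71.2 / (72 × 2.523) = 3631.2 / 181.66 ≈ 20.0 mL/min

20.0 mL/min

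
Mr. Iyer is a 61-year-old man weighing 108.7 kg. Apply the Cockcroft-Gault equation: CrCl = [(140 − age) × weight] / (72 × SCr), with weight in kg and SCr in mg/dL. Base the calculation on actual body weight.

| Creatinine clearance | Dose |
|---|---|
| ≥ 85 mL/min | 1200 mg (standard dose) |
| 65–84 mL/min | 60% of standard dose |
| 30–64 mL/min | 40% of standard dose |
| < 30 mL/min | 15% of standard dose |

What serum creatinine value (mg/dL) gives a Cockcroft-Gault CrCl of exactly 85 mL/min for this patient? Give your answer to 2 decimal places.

Standard dose requires CrCl ≥ 85 mL/min.
Set (140 − 61) × 108.7 / (72 × SCr) = 85
SCr = (140 − 61) × 108.7 / (72 × 85) = 1.403 mg/dL

1.40 mg/dL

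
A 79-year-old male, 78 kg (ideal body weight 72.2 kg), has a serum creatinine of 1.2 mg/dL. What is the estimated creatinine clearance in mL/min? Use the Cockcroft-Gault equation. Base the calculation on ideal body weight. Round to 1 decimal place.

51.0 mL/min

CrCl = (140 − 79) × 72.2 / (72 × 1.2) = 4404.2 / 86.40 ≈ 51.0 mL/min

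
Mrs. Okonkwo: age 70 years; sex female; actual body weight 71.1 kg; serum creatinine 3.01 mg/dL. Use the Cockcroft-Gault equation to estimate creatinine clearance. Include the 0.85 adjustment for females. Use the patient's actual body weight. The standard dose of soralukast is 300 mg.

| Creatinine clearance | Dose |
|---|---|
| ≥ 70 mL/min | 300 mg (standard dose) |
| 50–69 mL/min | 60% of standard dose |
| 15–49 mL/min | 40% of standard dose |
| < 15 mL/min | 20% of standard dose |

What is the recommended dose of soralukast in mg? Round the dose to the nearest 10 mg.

CrCl = (140 − 70) × 71.1 / (72 × 3.01) × 0.85 = 4977.0 / 216.72 × 0.85 ≈ 19.5 mL/min
CrCl ≈ 20 mL/min → bracket 15–49 mL/min.
40% of 300 mg = 120 mg

120 mg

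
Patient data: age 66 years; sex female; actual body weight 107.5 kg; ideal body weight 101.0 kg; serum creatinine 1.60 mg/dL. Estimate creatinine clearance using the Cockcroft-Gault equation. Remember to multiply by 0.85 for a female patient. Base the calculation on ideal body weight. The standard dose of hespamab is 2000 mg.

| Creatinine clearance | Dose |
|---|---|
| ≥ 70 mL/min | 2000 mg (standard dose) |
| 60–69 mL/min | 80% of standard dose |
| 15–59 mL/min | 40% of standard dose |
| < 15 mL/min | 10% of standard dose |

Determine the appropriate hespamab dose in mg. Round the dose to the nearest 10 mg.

800 mg

CrCl = (140 − 66) × 101 / (72 × 1.6) × 0.85 = 7474.0 / 115.20 × 0.85 ≈ 55.1 mL/min
CrCl ≈ 55 mL/min → bracket 15–59 mL/min.
40% of 2000 mg = 800 mg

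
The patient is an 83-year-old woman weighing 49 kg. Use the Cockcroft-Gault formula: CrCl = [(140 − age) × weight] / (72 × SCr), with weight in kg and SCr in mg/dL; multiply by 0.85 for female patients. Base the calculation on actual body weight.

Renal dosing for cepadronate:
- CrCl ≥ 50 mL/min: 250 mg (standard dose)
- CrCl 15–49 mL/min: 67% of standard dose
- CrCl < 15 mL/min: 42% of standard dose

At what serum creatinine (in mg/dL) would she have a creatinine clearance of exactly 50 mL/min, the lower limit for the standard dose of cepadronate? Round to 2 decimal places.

0.66 mg/dL

Standard dose requires CrCl ≥ 50 mL/min.
Set (140 − 83) × 49 × 0.85 / (72 × SCr) = 50
SCr = (140 − 83) × 49 × 0.85 / (72 × 50) = 0.659 mg/dL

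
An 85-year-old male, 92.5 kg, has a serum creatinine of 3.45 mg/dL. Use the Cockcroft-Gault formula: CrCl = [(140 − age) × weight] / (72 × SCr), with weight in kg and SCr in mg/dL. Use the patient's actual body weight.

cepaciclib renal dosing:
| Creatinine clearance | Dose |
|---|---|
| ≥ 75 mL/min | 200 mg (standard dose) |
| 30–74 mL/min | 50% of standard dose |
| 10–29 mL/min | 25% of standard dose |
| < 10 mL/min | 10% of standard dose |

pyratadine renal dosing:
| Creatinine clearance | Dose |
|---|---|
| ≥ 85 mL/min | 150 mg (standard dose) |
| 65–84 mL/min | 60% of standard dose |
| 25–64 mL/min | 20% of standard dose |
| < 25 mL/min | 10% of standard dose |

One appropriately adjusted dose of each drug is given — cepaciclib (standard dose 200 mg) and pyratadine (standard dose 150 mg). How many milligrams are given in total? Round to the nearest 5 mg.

CrCl = (140 − 85) × 92.5 / (72 × 3.45) = 5087.5 / 248.40 ≈ 20.5 mL/min
CrCl ≈ 20 mL/min.
cepaciclib: 10–29 mL/min → 25% of 200 mg = 50 mg.
pyratadine: < 25 mL/min → 10% of 150 mg = 15 mg.
Total = 50 + 15 = 65 mg.

65 mg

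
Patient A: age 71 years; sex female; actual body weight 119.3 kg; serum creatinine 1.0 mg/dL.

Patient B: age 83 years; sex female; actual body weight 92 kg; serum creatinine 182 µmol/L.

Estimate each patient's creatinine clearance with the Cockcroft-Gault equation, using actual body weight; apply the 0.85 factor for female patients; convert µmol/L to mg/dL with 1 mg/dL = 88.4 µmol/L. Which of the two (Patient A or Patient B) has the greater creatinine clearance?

Patient A

Patient A: CrCl = (140 − 71) × 119.3 / (72 × 1) × 0.85 = 8231.7 / 72.00 × 0.85 ≈ 97.2 mL/min
Patient B: SCr = 182 / 88.4 = 2.059 mg/dL
Patient B: CrCl = (140 − 83) × 92 / (72 × 2.059) × 0.85 = 5244.0 / 148.25 × 0.85 ≈ 30.1 mL/min
97.2 vs 30.1 mL/min → Patient A is higher.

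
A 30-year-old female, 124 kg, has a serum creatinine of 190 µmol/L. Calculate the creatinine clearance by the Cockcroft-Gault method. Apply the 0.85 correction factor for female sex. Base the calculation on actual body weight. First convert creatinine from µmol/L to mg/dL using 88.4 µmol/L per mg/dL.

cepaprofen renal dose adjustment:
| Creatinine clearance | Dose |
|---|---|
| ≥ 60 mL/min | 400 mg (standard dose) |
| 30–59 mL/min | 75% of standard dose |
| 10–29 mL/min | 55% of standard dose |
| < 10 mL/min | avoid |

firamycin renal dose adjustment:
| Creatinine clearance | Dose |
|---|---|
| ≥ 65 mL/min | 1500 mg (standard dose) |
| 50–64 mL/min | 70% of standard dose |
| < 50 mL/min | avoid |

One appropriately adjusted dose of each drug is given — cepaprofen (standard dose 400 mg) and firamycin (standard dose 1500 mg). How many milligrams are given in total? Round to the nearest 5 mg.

1900 mg

SCr = 190 / 88.4 = 2.149 mg/dL
CrCl = (140 − 30) × 124 / (72 × 2.149) × 0.85 = 13640.0 / 154.73 × 0.85 ≈ 74.9 mL/min
CrCl ≈ 75 mL/min.
cepaprofen: ≥ 60 mL/min → 100% of 400 mg = 400 mg.
firamycin: ≥ 65 mL/min → 100% of 1500 mg = 1500 mg.
Total = 400 + 1500 = 1900 mg.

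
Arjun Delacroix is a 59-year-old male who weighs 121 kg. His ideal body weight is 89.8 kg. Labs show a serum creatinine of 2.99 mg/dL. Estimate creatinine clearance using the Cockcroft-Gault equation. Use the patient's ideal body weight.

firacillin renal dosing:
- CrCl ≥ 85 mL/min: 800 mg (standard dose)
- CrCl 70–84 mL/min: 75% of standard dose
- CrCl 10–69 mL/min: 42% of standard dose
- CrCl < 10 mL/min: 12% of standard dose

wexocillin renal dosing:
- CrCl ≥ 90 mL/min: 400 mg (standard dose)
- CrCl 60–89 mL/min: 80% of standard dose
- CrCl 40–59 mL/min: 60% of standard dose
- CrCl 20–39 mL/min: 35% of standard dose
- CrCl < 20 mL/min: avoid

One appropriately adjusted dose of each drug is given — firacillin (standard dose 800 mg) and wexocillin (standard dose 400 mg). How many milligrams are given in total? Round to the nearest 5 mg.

475 mg

CrCl = (140 − 59) × 89.8 / (72 × 2.99) = 7273.8 / 215.28 ≈ 33.8 mL/min
CrCl ≈ 34 mL/min.
firacillin: 10–69 mL/min → 42% of 800 mg = 336 mg.
wexocillin: 20–39 mL/min → 35% of 400 mg = 140 mg.
Total = 336 + 140 = 476 mg.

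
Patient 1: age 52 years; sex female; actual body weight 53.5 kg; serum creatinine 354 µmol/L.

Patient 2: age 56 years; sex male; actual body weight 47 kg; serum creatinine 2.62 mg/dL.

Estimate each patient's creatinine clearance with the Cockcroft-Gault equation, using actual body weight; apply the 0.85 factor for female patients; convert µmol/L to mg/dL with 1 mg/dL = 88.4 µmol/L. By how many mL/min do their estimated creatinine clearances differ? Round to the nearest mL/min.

7 mL/min

Patient 1: SCr = 354 / 88.4 = 4.005 mg/dL
Patient 1: CrCl = (140 − 52) × 53.5 / (72 × 4.005) × 0.85 = 4708.0 / 288.36 × 0.85 ≈ 13.9 mL/min
Patient 2: CrCl = (140 − 56) × 47 / (72 × 2.62) = 3948.0 / 188.64 ≈ 20.9 mL/min
|13.9 − 20.9| = 7.0 mL/min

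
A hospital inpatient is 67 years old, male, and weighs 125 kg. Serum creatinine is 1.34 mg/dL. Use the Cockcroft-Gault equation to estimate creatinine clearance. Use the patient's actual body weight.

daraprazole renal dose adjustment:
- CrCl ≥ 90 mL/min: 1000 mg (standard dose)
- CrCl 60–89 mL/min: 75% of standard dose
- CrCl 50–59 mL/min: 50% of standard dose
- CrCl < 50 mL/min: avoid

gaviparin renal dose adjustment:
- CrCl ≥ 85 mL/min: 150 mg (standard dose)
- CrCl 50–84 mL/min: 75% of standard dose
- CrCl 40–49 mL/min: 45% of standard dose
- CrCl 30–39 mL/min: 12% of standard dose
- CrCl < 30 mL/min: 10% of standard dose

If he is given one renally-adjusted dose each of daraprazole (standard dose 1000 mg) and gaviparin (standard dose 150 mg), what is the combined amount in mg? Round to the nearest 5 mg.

CrCl = (140 − 67) × 125 / (72 × 1.34) = 9125.0 / 96.48 ≈ 94.6 mL/min
CrCl ≈ 95 mL/min.
daraprazole: ≥ 90 mL/min → 100% of 1000 mg = 1000 mg.
gaviparin: ≥ 85 mL/min → 100% of 150 mg = 150 mg.
Total = 1000 + 150 = 1150 mg.

1150 mg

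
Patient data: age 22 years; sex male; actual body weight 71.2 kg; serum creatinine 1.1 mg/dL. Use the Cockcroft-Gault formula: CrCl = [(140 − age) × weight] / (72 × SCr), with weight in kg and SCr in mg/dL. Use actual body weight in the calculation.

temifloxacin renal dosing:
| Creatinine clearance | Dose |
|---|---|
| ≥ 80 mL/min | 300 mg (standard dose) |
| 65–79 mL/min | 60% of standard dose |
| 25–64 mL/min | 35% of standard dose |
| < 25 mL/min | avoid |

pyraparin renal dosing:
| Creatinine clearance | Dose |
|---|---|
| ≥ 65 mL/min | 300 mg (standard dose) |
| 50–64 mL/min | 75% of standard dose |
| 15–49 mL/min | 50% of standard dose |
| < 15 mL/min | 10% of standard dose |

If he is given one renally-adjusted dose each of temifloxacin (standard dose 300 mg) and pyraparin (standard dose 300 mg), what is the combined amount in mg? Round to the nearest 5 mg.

600 mg

CrCl = (140 − 22) × 71.2 / (72 × 1.1) = 8401.6 / 79.20 ≈ 106.1 mL/min
CrCl ≈ 106 mL/min.
temifloxacin: ≥ 80 mL/min → 100% of 300 mg = 300 mg.
pyraparin: ≥ 65 mL/min → 100% of 300 mg = 300 mg.
Total = 300 + 300 = 600 mg.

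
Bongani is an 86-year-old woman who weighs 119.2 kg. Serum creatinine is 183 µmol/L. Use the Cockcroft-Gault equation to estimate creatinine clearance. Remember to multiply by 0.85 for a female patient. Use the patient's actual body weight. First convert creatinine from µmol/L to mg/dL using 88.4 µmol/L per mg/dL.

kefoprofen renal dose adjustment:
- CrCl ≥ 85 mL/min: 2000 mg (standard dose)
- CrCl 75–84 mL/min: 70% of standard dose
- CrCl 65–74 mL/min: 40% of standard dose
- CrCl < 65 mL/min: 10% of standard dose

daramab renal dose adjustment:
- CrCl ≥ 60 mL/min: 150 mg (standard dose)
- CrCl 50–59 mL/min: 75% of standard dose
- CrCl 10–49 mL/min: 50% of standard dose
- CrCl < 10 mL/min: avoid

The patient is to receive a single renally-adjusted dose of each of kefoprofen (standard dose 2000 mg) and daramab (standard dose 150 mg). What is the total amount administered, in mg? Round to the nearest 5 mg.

275 mg

SCr = 183 / 88.4 = 2.07 mg/dL
CrCl = (140 − 86) × 119.2 / (72 × 2.07) × 0.85 = 6436.8 / 149.04 × 0.85 ≈ 36.7 mL/min
CrCl ≈ 37 mL/min.
kefoprofen: < 65 mL/min → 10% of 2000 mg = 200 mg.
daramab: 10–49 mL/min → 50% of 150 mg = 75 mg.
Total = 200 + 75 = 275 mg.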